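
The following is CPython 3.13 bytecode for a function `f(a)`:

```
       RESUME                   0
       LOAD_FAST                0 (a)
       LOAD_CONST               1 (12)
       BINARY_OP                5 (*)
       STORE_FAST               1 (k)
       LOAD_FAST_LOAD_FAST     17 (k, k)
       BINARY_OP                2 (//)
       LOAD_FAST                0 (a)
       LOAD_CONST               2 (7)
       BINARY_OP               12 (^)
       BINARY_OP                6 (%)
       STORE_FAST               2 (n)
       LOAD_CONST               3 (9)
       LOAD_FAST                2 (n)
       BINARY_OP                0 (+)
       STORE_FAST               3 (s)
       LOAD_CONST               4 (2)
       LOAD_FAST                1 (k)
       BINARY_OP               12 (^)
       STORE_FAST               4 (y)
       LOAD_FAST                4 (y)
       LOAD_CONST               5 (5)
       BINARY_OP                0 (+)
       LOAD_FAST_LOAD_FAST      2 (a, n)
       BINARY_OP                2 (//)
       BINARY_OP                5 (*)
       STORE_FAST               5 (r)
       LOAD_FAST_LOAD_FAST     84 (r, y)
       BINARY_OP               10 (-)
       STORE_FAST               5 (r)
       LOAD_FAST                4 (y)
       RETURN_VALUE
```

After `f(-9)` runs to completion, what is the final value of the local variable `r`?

106

LOAD_FAST a → push -9. Stack: [-9]
LOAD_CONST → push 12. Stack: [-9, 12]
BINARY_OP * → -9 * 12 = -108. Stack: [-108]
STORE_FAST k → k=-108. Stack: []
LOAD_FAST_LOAD_FAST k,k → push -108,-108. Stack: [-108, -108]
BINARY_OP // → -108 // -108 = 1. Stack: [1]
LOAD_FAST a → push -9. Stack: [1, -9]
LOAD_CONST → push 7. Stack: [1, -9, 7]
BINARY_OP ^ → -9 ^ 7 = -16. Stack: [1, -16]
BINARY_OP % → 1 % -16 = -15. Stack: [-15]
STORE_FAST n → n=-15. Stack: []
LOAD_CONST → push 9. Stack: [9]
LOAD_FAST n → push -15. Stack: [9, -15]
BINARY_OP + → 9 + -15 = -6. Stack: [-6]
STORE_FAST s → s=-6. Stack: []
LOAD_CONST → push 2. Stack: [2]
LOAD_FAST k → push -108. Stack: [2, -108]
BINARY_OP ^ → 2 ^ -108 = -106. Stack: [-106]
STORE_FAST y → y=-106. Stack: []
LOAD_FAST y → push -106. Stack: [-106]
LOAD_CONST → push 5. Stack: [-106, 5]
BINARY_OP + → -106 + 5 = -101. Stack: [-101]
LOAD_FAST_LOAD_FAST a,n → push -9,-15. Stack: [-101, -9, -15]
BINARY_OP // → -9 // -15 = 0. Stack: [-101, 0]
BINARY_OP * → -101 * 0 = 0. Stack: [0]
STORE_FAST r → r=0. Stack: []
LOAD_FAST_LOAD_FAST r,y → push 0,-106. Stack: [0, -106]
BINARY_OP - → 0 - -106 = 106. Stack: [106]
STORE_FAST r → r=106. Stack: []
LOAD_FAST y → push -106. Stack: [-106]
RETURN_VALUE → return -106.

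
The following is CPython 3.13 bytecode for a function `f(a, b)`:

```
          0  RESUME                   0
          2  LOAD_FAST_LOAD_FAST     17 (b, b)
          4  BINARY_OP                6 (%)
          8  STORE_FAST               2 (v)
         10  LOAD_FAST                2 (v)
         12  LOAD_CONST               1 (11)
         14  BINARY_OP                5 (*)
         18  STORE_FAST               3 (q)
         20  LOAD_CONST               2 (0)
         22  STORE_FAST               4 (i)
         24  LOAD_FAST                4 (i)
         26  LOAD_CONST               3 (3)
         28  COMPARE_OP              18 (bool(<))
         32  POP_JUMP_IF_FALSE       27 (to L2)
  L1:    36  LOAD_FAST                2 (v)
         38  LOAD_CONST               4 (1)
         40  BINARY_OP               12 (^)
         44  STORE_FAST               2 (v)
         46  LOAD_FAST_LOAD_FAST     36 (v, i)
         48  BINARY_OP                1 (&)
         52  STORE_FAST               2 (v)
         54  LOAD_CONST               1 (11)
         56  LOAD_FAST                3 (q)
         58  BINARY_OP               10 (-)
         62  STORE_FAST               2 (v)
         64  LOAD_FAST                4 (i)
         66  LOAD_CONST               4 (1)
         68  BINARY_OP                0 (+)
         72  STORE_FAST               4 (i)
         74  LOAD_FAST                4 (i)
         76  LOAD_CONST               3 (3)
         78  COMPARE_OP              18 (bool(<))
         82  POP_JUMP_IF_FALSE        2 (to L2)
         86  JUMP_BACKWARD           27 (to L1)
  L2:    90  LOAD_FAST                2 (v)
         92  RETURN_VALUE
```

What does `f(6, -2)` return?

LOAD_FAST_LOAD_FAST b,b → push -2,-2
BINARY_OP % → -2 % -2 = 0
STORE_FAST v → v=0
LOAD_FAST v → push 0
LOAD_CONST → push 11
BINARY_OP * → 0 * 11 = 0
STORE_FAST q → q=0
LOAD_CONST → push 0
STORE_FAST i → i=0
LOAD_FAST i → push 0
LOAD_CONST → push 3
COMPARE_OP bool(<) → 0 vs 3 = True
POP_JUMP_IF_FALSE → pop True; no jump
LOAD_FAST v → push 0
LOAD_CONST → push 1
BINARY_OP ^ → 0 ^ 1 = 1
STORE_FAST v → v=1
LOAD_FAST_LOAD_FAST v,i → push 1,0
BINARY_OP & → 1 & 0 = 0
STORE_FAST v → v=0
LOAD_CONST → push 11
LOAD_FAST q → push 0
BINARY_OP - → 11 - 0 = 11
STORE_FAST v → v=11
LOAD_FAST i → push 0
LOAD_CONST → push 1
BINARY_OP + → 0 + 1 = 1
STORE_FAST i → i=1
LOAD_FAST i → push 1
LOAD_CONST → push 3
COMPARE_OP bool(<) → 1 vs 3 = True
POP_JUMP_IF_FALSE → pop True; no jump
LOAD_FAST v → push 11
LOAD_CONST → push 1
BINARY_OP ^ → 11 ^ 1 = 10
STORE_FAST v → v=10
LOAD_FAST_LOAD_FAST v,i → push 10,1
BINARY_OP & → 10 & 1 = 0
STORE_FAST v → v=0
LOAD_CONST → push 11
LOAD_FAST q → push 0
BINARY_OP - → 11 - 0 = 11
STORE_FAST v → v=11
LOAD_FAST i → push 1
LOAD_CONST → push 1
BINARY_OP + → 1 + 1 = 2
STORE_FAST i → i=2
LOAD_FAST i → push 2
LOAD_CONST → push 3
COMPARE_OP bool(<) → 2 vs 3 = True
POP_JUMP_IF_FALSE → pop True; no jump
LOAD_FAST v → push 11
LOAD_CONST → push 1
BINARY_OP ^ → 11 ^ 1 = 10
STORE_FAST v → v=10
LOAD_FAST_LOAD_FAST v,i → push 10,2
BINARY_OP & → 10 & 2 = 2
STORE_FAST v → v=2
LOAD_CONST → push 11
LOAD_FAST q → push 0
BINARY_OP - → 11 - 0 = 11
STORE_FAST v → v=11
LOAD_FAST i → push 2
LOAD_CONST → push 1
BINARY_OP + → 2 + 1 = 3
STORE_FAST i → i=3
LOAD_FAST i → push 3
LOAD_CONST → push 3
COMPARE_OP bool(<) → 3 vs 3 = False
POP_JUMP_IF_FALSE → pop False; jump
LOAD_FAST v → push 11
RETURN_VALUE → return 11.

11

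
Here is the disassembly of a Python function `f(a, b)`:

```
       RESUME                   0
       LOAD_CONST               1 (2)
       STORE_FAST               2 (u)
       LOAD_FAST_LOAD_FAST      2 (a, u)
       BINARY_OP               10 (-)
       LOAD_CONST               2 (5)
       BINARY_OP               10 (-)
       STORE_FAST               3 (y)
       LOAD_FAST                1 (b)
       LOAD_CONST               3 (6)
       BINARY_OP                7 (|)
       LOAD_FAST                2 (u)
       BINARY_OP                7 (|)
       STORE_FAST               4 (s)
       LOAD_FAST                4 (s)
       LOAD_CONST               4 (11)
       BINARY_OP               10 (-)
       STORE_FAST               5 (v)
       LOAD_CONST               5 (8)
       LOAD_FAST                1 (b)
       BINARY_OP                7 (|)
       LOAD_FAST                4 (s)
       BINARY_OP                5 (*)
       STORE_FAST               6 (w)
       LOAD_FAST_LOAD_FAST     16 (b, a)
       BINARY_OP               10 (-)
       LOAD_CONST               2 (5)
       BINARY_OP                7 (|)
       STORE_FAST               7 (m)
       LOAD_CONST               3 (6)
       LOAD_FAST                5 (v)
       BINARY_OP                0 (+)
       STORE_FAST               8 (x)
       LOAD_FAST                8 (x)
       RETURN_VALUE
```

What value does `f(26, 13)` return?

10

LOAD_CONST → push 2. Stack: [2]
STORE_FAST u → u=2. Stack: []
LOAD_FAST_LOAD_FAST a,u → push 26,2. Stack: [26, 2]
BINARY_OP - → 26 - 2 = 24. Stack: [24]
LOAD_CONST → push 5. Stack: [24, 5]
BINARY_OP - → 24 - 5 = 19. Stack: [19]
STORE_FAST y → y=19. Stack: []
LOAD_FAST b → push 13. Stack: [13]
LOAD_CONST → push 6. Stack: [13, 6]
BINARY_OP | → 13 | 6 = 15. Stack: [15]
LOAD_FAST u → push 2. Stack: [15, 2]
BINARY_OP | → 15 | 2 = 15. Stack: [15]
STORE_FAST s → s=15. Stack: []
LOAD_FAST s → push 15. Stack: [15]
LOAD_CONST → push 11. Stack: [15, 11]
BINARY_OP - → 15 - 11 = 4. Stack: [4]
STORE_FAST v → v=4. Stack: []
LOAD_CONST → push 8. Stack: [8]
LOAD_FAST b → push 13. Stack: [8, 13]
BINARY_OP | → 8 | 13 = 13. Stack: [13]
LOAD_FAST s → push 15. Stack: [13, 15]
BINARY_OP * → 13 * 15 = 195. Stack: [195]
STORE_FAST w → w=195. Stack: []
LOAD_FAST_LOAD_FAST b,a → push 13,26. Stack: [13, 26]
BINARY_OP - → 13 - 26 = -13. Stack: [-13]
LOAD_CONST → push 5. Stack: [-13, 5]
BINARY_OP | → -13 | 5 = -9. Stack: [-9]
STORE_FAST m → m=-9. Stack: []
LOAD_CONST → push 6. Stack: [6]
LOAD_FAST v → push 4. Stack: [6, 4]
BINARY_OP + → 6 + 4 = 10. Stack: [10]
STORE_FAST x → x=10. Stack: []
LOAD_FAST x → push 10. Stack: [10]
RETURN_VALUE → return 10.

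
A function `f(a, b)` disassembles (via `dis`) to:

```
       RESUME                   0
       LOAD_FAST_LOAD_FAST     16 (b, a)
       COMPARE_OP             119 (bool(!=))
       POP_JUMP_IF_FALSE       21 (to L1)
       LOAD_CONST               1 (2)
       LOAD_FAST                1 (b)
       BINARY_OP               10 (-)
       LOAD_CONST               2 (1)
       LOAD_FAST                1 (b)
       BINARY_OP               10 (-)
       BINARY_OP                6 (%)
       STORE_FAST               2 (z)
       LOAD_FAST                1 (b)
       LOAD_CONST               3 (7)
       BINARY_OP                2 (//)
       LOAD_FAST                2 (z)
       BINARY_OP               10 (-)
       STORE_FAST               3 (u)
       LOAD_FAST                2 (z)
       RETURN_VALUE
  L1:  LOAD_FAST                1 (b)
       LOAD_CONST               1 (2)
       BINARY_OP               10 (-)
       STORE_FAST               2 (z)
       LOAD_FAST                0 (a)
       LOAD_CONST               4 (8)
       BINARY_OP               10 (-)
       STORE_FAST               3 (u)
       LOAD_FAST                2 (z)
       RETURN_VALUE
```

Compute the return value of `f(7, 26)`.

-24

LOAD_FAST_LOAD_FAST b,a → push 26,7. Stack: [26, 7]
COMPARE_OP bool(!=) → 26 vs 7 = True. Stack: [True]
POP_JUMP_IF_FALSE → pop True; no jump. Stack: []
LOAD_CONST → push 2. Stack: [2]
LOAD_FAST b → push 26. Stack: [2, 26]
BINARY_OP - → 2 - 26 = -24. Stack: [-24]
LOAD_CONST → push 1. Stack: [-24, 1]
LOAD_FAST b → push 26. Stack: [-24, 1, 26]
BINARY_OP - → 1 - 26 = -25. Stack: [-24, -25]
BINARY_OP % → -24 % -25 = -24. Stack: [-24]
STORE_FAST z → z=-24. Stack: []
LOAD_FAST b → push 26. Stack: [26]
LOAD_CONST → push 7. Stack: [26, 7]
BINARY_OP // → 26 // 7 = 3. Stack: [3]
LOAD_FAST z → push -24. Stack: [3, -24]
BINARY_OP - → 3 - -24 = 27. Stack: [27]
STORE_FAST u → u=27. Stack: []
LOAD_FAST z → push -24. Stack: [-24]
RETURN_VALUE → return -24.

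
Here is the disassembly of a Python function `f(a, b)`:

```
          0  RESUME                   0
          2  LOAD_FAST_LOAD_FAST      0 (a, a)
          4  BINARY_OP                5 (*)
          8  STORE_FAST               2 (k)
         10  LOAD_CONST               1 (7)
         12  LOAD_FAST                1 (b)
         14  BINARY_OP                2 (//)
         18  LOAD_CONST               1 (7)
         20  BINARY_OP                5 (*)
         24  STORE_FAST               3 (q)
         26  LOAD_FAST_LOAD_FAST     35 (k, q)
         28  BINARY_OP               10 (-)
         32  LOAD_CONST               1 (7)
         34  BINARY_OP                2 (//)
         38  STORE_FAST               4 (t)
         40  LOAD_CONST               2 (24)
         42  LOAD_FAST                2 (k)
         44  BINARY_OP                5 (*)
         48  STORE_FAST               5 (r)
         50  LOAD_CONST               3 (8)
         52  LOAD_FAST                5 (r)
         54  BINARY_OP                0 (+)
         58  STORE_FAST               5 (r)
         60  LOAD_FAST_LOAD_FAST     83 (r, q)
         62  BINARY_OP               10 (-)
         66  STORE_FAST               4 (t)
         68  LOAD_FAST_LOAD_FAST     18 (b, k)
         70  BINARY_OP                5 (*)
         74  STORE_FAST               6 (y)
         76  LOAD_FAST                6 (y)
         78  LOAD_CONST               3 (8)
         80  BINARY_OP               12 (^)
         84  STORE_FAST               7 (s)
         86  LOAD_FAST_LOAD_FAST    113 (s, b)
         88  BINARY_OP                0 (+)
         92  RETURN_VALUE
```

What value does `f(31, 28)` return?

LOAD_FAST_LOAD_FAST a,a → push 31,31. Stack: [31, 31]
BINARY_OP * → 31 * 31 = 961. Stack: [961]
STORE_FAST k → k=961. Stack: []
LOAD_CONST → push 7. Stack: [7]
LOAD_FAST b → push 28. Stack: [7, 28]
BINARY_OP // → 7 // 28 = 0. Stack: [0]
LOAD_CONST → push 7. Stack: [0, 7]
BINARY_OP * → 0 * 7 = 0. Stack: [0]
STORE_FAST q → q=0. Stack: []
LOAD_FAST_LOAD_FAST k,q → push 961,0. Stack: [961, 0]
BINARY_OP - → 961 - 0 = 961. Stack: [961]
LOAD_CONST → push 7. Stack: [961, 7]
BINARY_OP // → 961 // 7 = 137. Stack: [137]
STORE_FAST t → t=137. Stack: []
LOAD_CONST → push 24. Stack: [24]
LOAD_FAST k → push 961. Stack: [24, 961]
BINARY_OP * → 24 * 961 = 23064. Stack: [23064]
STORE_FAST r → r=23064. Stack: []
LOAD_CONST → push 8. Stack: [8]
LOAD_FAST r → push 23064. Stack: [8, 23064]
BINARY_OP + → 8 + 23064 = 23072. Stack: [23072]
STORE_FAST r → r=23072. Stack: []
LOAD_FAST_LOAD_FAST r,q → push 23072,0. Stack: [23072, 0]
BINARY_OP - → 23072 - 0 = 23072. Stack: [23072]
STORE_FAST t → t=23072. Stack: []
LOAD_FAST_LOAD_FAST b,k → push 28,961. Stack: [28, 961]
BINARY_OP * → 28 * 961 = 26908. Stack: [26908]
STORE_FAST y → y=26908. Stack: []
LOAD_FAST y → push 26908. Stack: [26908]
LOAD_CONST → push 8. Stack: [26908, 8]
BINARY_OP ^ → 26908 ^ 8 = 26900. Stack: [26900]
STORE_FAST s → s=26900. Stack: []
LOAD_FAST_LOAD_FAST s,b → push 26900,28. Stack: [26900, 28]
BINARY_OP + → 26900 + 28 = 26928. Stack: [26928]
RETURN_VALUE → return 26928.

26928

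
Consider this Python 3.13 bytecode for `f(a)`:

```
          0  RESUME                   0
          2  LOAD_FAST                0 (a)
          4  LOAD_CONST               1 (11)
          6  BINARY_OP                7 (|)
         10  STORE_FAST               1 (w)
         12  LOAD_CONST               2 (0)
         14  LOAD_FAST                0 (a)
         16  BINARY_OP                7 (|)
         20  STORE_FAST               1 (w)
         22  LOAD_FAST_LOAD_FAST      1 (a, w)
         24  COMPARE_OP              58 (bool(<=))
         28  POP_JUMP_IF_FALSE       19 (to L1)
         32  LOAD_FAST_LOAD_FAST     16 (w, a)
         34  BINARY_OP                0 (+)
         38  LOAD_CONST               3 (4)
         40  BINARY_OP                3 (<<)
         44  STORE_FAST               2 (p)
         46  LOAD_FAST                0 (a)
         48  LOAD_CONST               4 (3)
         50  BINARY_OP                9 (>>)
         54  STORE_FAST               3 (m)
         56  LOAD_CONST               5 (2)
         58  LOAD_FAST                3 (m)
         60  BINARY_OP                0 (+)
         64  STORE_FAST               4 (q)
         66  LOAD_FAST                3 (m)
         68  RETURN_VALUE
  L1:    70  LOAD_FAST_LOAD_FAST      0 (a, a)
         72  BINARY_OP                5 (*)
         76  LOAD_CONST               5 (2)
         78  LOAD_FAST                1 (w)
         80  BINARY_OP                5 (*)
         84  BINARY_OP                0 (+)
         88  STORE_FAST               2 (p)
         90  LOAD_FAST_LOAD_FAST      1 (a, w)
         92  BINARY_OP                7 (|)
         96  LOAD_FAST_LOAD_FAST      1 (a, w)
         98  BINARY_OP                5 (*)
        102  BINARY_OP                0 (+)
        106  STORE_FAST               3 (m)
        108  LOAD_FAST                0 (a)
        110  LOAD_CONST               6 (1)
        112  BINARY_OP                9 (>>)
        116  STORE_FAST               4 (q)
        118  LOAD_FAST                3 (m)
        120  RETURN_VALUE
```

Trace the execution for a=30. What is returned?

LOAD_FAST a → push 30. Stack: [30]
LOAD_CONST → push 11. Stack: [30, 11]
BINARY_OP | → 30 | 11 = 31. Stack: [31]
STORE_FAST w → w=31. Stack: []
LOAD_CONST → push 0. Stack: [0]
LOAD_FAST a → push 30. Stack: [0, 30]
BINARY_OP | → 0 | 30 = 30. Stack: [30]
STORE_FAST w → w=30. Stack: []
LOAD_FAST_LOAD_FAST a,w → push 30,30. Stack: [30, 30]
COMPARE_OP bool(<=) → 30 vs 30 = True. Stack: [True]
POP_JUMP_IF_FALSE → pop True; no jump. Stack: []
LOAD_FAST_LOAD_FAST w,a → push 30,30. Stack: [30, 30]
BINARY_OP + → 30 + 30 = 60. Stack: [60]
LOAD_CONST → push 4. Stack: [60, 4]
BINARY_OP << → 60 << 4 = 960. Stack: [960]
STORE_FAST p → p=960. Stack: []
LOAD_FAST a → push 30. Stack: [30]
LOAD_CONST → push 3. Stack: [30, 3]
BINARY_OP >> → 30 >> 3 = 3. Stack: [3]
STORE_FAST m → m=3. Stack: []
LOAD_CONST → push 2. Stack: [2]
LOAD_FAST m → push 3. Stack: [2, 3]
BINARY_OP + → 2 + 3 = 5. Stack: [5]
STORE_FAST q → q=5. Stack: []
LOAD_FAST m → push 3. Stack: [3]
RETURN_VALUE → return 3.

3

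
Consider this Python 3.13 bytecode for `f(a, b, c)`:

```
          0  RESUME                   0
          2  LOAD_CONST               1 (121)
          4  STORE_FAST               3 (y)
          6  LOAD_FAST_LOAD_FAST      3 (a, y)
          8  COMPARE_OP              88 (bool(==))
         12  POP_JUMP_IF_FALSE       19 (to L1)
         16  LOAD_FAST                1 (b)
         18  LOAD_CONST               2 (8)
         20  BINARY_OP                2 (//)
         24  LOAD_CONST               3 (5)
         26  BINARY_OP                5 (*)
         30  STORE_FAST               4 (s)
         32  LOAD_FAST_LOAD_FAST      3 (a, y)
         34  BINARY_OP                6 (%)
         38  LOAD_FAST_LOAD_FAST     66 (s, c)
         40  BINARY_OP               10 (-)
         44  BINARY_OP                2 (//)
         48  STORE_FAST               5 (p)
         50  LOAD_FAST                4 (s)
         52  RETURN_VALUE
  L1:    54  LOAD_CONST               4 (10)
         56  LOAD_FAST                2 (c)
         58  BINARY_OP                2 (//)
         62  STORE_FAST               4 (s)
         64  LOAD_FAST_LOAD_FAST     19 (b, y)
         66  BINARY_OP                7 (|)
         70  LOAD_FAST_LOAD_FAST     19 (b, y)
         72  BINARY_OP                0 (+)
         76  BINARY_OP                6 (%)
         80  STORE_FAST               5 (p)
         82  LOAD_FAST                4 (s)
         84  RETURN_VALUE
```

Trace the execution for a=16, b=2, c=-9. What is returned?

LOAD_CONST → push 121. Stack: [121]
STORE_FAST y → y=121. Stack: []
LOAD_FAST_LOAD_FAST a,y → push 16,121. Stack: [16, 121]
COMPARE_OP bool(==) → 16 vs 121 = False. Stack: [False]
POP_JUMP_IF_FALSE → pop False; jump. Stack: []
LOAD_CONST → push 10. Stack: [10]
LOAD_FAST c → push -9. Stack: [10, -9]
BINARY_OP // → 10 // -9 = -2. Stack: [-2]
STORE_FAST s → s=-2. Stack: []
LOAD_FAST_LOAD_FAST b,y → push 2,121. Stack: [2, 121]
BINARY_OP | → 2 | 121 = 123. Stack: [123]
LOAD_FAST_LOAD_FAST b,y → push 2,121. Stack: [123, 2, 121]
BINARY_OP + → 2 + 121 = 123. Stack: [123, 123]
BINARY_OP % → 123 % 123 = 0. Stack: [0]
STORE_FAST p → p=0. Stack: []
LOAD_FAST s → push -2. Stack: [-2]
RETURN_VALUE → return -2.

-2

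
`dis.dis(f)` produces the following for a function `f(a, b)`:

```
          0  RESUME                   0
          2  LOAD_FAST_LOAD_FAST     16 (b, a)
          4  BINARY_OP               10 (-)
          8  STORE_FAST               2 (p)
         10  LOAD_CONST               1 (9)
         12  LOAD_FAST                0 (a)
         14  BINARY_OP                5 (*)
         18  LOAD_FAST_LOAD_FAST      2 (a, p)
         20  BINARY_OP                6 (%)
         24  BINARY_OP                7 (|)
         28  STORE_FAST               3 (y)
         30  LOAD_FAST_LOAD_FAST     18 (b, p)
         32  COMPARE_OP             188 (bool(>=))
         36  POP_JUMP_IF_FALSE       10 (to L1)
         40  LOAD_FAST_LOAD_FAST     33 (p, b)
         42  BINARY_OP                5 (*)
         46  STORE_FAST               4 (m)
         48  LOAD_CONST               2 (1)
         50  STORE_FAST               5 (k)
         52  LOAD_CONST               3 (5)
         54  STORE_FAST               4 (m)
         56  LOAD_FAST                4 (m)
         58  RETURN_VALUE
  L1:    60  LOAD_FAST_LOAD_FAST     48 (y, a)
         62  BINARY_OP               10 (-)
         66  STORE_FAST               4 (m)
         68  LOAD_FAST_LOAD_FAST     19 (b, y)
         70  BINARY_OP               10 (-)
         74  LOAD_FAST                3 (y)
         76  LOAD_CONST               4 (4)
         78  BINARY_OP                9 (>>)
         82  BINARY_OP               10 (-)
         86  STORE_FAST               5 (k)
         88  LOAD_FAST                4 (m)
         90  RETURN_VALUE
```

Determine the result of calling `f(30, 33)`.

5

LOAD_FAST_LOAD_FAST b,a → push 33,30. Stack: [33, 30]
BINARY_OP - → 33 - 30 = 3. Stack: [3]
STORE_FAST p → p=3. Stack: []
LOAD_CONST → push 9. Stack: [9]
LOAD_FAST a → push 30. Stack: [9, 30]
BINARY_OP * → 9 * 30 = 270. Stack: [270]
LOAD_FAST_LOAD_FAST a,p → push 30,3. Stack: [270, 30, 3]
BINARY_OP % → 30 % 3 = 0. Stack: [270, 0]
BINARY_OP | → 270 | 0 = 270. Stack: [270]
STORE_FAST y → y=270. Stack: []
LOAD_FAST_LOAD_FAST b,p → push 33,3. Stack: [33, 3]
COMPARE_OP bool(>=) → 33 vs 3 = True. Stack: [True]
POP_JUMP_IF_FALSE → pop True; no jump. Stack: []
LOAD_FAST_LOAD_FAST p,b → push 3,33. Stack: [3, 33]
BINARY_OP * → 3 * 33 = 99. Stack: [99]
STORE_FAST m → m=99. Stack: []
LOAD_CONST → push 1. Stack: [1]
STORE_FAST k → k=1. Stack: []
LOAD_CONST → push 5. Stack: [5]
STORE_FAST m → m=5. Stack: []
LOAD_FAST m → push 5. Stack: [5]
RETURN_VALUE → return 5.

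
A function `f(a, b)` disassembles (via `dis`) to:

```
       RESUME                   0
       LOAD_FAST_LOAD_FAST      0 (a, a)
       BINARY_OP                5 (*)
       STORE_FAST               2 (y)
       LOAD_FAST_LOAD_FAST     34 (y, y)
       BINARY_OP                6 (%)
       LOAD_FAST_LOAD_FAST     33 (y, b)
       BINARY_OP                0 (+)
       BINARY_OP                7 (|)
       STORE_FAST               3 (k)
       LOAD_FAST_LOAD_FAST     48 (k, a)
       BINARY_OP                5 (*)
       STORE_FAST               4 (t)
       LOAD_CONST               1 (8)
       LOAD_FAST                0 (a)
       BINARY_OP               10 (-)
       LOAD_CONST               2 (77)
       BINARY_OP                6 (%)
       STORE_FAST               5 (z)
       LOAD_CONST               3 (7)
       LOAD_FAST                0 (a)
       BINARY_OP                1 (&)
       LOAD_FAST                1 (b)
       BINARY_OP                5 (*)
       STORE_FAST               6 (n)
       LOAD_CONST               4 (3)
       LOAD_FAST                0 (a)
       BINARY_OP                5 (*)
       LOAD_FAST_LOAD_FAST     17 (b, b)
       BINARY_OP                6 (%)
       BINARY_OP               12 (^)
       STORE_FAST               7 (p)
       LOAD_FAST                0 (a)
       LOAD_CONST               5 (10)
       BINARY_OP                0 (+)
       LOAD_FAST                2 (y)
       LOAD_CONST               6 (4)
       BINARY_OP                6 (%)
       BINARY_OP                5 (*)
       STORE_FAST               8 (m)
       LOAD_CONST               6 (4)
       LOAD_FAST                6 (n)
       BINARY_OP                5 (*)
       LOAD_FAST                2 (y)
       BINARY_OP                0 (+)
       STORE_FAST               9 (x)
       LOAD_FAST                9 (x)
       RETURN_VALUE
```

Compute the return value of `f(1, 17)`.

69

LOAD_FAST_LOAD_FAST a,a → push 1,1. Stack: [1, 1]
BINARY_OP * → 1 * 1 = 1. Stack: [1]
STORE_FAST y → y=1. Stack: []
LOAD_FAST_LOAD_FAST y,y → push 1,1. Stack: [1, 1]
BINARY_OP % → 1 % 1 = 0. Stack: [0]
LOAD_FAST_LOAD_FAST y,b → push 1,17. Stack: [0, 1, 17]
BINARY_OP + → 1 + 17 = 18. Stack: [0, 18]
BINARY_OP | → 0 | 18 = 18. Stack: [18]
STORE_FAST k → k=18. Stack: []
LOAD_FAST_LOAD_FAST k,a → push 18,1. Stack: [18, 1]
BINARY_OP * → 18 * 1 = 18. Stack: [18]
STORE_FAST t → t=18. Stack: []
LOAD_CONST → push 8. Stack: [8]
LOAD_FAST a → push 1. Stack: [8, 1]
BINARY_OP - → 8 - 1 = 7. Stack: [7]
LOAD_CONST → push 77. Stack: [7, 77]
BINARY_OP % → 7 % 77 = 7. Stack: [7]
STORE_FAST z → z=7. Stack: []
LOAD_CONST → push 7. Stack: [7]
LOAD_FAST a → push 1. Stack: [7, 1]
BINARY_OP & → 7 & 1 = 1. Stack: [1]
LOAD_FAST b → push 17. Stack: [1, 17]
BINARY_OP * → 1 * 17 = 17. Stack: [17]
STORE_FAST n → n=17. Stack: []
LOAD_CONST → push 3. Stack: [3]
LOAD_FAST a → push 1. Stack: [3, 1]
BINARY_OP * → 3 * 1 = 3. Stack: [3]
LOAD_FAST_LOAD_FAST b,b → push 17,17. Stack: [3, 17, 17]
BINARY_OP % → 17 % 17 = 0. Stack: [3, 0]
BINARY_OP ^ → 3 ^ 0 = 3. Stack: [3]
STORE_FAST p → p=3. Stack: []
LOAD_FAST a → push 1. Stack: [1]
LOAD_CONST → push 10. Stack: [1, 10]
BINARY_OP + → 1 + 10 = 11. Stack: [11]
LOAD_FAST y → push 1. Stack: [11, 1]
LOAD_CONST → push 4. Stack: [11, 1, 4]
BINARY_OP % → 1 % 4 = 1. Stack: [11, 1]
BINARY_OP * → 11 * 1 = 11. Stack: [11]
STORE_FAST m → m=11. Stack: []
LOAD_CONST → push 4. Stack: [4]
LOAD_FAST n → push 17. Stack: [4, 17]
BINARY_OP * → 4 * 17 = 68. Stack: [68]
LOAD_FAST y → push 1. Stack: [68, 1]
BINARY_OP + → 68 + 1 = 69. Stack: [69]
STORE_FAST x → x=69. Stack: []
LOAD_FAST x → push 69. Stack: [69]
RETURN_VALUE → return 69.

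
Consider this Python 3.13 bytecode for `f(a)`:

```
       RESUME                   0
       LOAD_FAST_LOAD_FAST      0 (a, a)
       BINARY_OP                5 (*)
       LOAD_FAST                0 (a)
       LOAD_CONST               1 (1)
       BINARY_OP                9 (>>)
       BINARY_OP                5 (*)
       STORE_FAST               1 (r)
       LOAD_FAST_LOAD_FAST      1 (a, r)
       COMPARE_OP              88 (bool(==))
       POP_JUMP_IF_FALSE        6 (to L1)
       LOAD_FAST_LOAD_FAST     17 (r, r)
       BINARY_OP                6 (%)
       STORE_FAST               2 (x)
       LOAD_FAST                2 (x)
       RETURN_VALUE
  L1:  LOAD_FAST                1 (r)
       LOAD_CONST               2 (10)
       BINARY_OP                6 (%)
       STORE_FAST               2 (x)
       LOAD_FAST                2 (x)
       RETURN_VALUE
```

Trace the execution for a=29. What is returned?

LOAD_FAST_LOAD_FAST a,a → push 29,29. Stack: [29, 29]
BINARY_OP * → 29 * 29 = 841. Stack: [841]
LOAD_FAST a → push 29. Stack: [841, 29]
LOAD_CONST → push 1. Stack: [841, 29, 1]
BINARY_OP >> → 29 >> 1 = 14. Stack: [841, 14]
BINARY_OP * → 841 * 14 = 11774. Stack: [11774]
STORE_FAST r → r=11774. Stack: []
LOAD_FAST_LOAD_FAST a,r → push 29,11774. Stack: [29, 11774]
COMPARE_OP bool(==) → 29 vs 11774 = False. Stack: [False]
POP_JUMP_IF_FALSE → pop False; jump. Stack: []
LOAD_FAST r → push 11774. Stack: [11774]
LOAD_CONST → push 10. Stack: [11774, 10]
BINARY_OP % → 11774 % 10 = 4. Stack: [4]
STORE_FAST x → x=4. Stack: []
LOAD_FAST x → push 4. Stack: [4]
RETURN_VALUE → return 4.

4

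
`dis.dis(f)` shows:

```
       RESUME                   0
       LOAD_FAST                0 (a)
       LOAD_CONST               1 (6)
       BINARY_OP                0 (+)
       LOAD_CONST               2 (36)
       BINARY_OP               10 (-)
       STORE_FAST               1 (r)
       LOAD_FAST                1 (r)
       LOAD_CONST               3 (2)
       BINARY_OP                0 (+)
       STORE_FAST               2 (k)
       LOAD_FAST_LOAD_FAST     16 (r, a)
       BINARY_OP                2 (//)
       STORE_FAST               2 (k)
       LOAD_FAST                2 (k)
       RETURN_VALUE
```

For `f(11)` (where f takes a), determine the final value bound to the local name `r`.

LOAD_FAST a → push 11. Stack: [11]
LOAD_CONST → push 6. Stack: [11, 6]
BINARY_OP + → 11 + 6 = 17. Stack: [17]
LOAD_CONST → push 36. Stack: [17, 36]
BINARY_OP - → 17 - 36 = -19. Stack: [-19]
STORE_FAST r → r=-19. Stack: []
LOAD_FAST r → push -19. Stack: [-19]
LOAD_CONST → push 2. Stack: [-19, 2]
BINARY_OP + → -19 + 2 = -17. Stack: [-17]
STORE_FAST k → k=-17. Stack: []
LOAD_FAST_LOAD_FAST r,a → push -19,11. Stack: [-19, 11]
BINARY_OP // → -19 // 11 = -2. Stack: [-2]
STORE_FAST k → k=-2. Stack: []
LOAD_FAST k → push -2. Stack: [-2]
RETURN_VALUE → return -2.

-19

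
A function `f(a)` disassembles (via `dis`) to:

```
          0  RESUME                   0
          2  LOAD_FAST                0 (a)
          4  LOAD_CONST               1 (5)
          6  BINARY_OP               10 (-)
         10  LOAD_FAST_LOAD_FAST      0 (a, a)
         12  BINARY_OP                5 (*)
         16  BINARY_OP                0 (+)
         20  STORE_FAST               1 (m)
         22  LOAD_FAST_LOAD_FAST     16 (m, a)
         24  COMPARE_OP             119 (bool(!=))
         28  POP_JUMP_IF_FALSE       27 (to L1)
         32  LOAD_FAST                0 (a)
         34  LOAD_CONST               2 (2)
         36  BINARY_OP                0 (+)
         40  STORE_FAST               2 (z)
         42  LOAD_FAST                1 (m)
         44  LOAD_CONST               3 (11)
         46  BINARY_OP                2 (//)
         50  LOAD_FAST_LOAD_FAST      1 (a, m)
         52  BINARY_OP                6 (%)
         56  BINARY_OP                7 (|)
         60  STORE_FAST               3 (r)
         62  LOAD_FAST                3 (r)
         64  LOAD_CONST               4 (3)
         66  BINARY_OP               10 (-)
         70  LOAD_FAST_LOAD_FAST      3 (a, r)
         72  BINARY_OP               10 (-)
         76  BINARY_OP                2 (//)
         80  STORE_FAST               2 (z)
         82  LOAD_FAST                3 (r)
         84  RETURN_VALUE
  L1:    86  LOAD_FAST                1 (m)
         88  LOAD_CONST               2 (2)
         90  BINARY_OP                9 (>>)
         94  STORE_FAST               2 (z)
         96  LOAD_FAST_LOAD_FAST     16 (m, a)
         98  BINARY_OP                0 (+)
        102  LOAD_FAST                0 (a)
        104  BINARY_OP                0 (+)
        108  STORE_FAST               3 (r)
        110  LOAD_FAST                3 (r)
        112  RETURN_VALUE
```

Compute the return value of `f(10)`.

11

LOAD_FAST a → push 10. Stack: [10]
LOAD_CONST → push 5. Stack: [10, 5]
BINARY_OP - → 10 - 5 = 5. Stack: [5]
LOAD_FAST_LOAD_FAST a,a → push 10,10. Stack: [5, 10, 10]
BINARY_OP * → 10 * 10 = 100. Stack: [5, 100]
BINARY_OP + → 5 + 100 = 105. Stack: [105]
STORE_FAST m → m=105. Stack: []
LOAD_FAST_LOAD_FAST m,a → push 105,10. Stack: [105, 10]
COMPARE_OP bool(!=) → 105 vs 10 = True. Stack: [True]
POP_JUMP_IF_FALSE → pop True; no jump. Stack: []
LOAD_FAST a → push 10. Stack: [10]
LOAD_CONST → push 2. Stack: [10, 2]
BINARY_OP + → 10 + 2 = 12. Stack: [12]
STORE_FAST z → z=12. Stack: []
LOAD_FAST m → push 105. Stack: [105]
LOAD_CONST → push 11. Stack: [105, 11]
BINARY_OP // → 105 // 11 = 9. Stack: [9]
LOAD_FAST_LOAD_FAST a,m → push 10,105. Stack: [9, 10, 105]
BINARY_OP % → 10 % 105 = 10. Stack: [9, 10]
BINARY_OP | → 9 | 10 = 11. Stack: [11]
STORE_FAST r → r=11. Stack: []
LOAD_FAST r → push 11. Stack: [11]
LOAD_CONST → push 3. Stack: [11, 3]
BINARY_OP - → 11 - 3 = 8. Stack: [8]
LOAD_FAST_LOAD_FAST a,r → push 10,11. Stack: [8, 10, 11]
BINARY_OP - → 10 - 11 = -1. Stack: [8, -1]
BINARY_OP // → 8 // -1 = -8. Stack: [-8]
STORE_FAST z → z=-8. Stack: []
LOAD_FAST r → push 11. Stack: [11]
RETURN_VALUE → return 11.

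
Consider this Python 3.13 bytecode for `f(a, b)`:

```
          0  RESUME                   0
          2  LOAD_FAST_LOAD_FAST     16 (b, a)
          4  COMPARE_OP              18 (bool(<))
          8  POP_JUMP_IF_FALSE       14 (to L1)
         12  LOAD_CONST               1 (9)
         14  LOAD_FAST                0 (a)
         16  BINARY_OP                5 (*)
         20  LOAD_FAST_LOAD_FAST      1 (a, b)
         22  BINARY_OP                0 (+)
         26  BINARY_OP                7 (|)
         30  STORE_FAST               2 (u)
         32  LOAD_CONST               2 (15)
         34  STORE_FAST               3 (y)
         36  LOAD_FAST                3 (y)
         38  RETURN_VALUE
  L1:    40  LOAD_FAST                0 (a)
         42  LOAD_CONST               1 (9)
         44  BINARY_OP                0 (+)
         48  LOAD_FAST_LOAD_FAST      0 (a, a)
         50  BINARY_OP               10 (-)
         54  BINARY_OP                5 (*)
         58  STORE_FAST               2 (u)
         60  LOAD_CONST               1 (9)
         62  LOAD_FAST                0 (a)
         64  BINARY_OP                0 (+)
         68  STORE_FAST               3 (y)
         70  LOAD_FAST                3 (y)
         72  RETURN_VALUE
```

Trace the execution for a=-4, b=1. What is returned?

LOAD_FAST_LOAD_FAST b,a → push 1,-4. Stack: [1, -4]
COMPARE_OP bool(<) → 1 vs -4 = False. Stack: [False]
POP_JUMP_IF_FALSE → pop False; jump. Stack: []
LOAD_FAST a → push -4. Stack: [-4]
LOAD_CONST → push 9. Stack: [-4, 9]
BINARY_OP + → -4 + 9 = 5. Stack: [5]
LOAD_FAST_LOAD_FAST a,a → push -4,-4. Stack: [5, -4, -4]
BINARY_OP - → -4 - -4 = 0. Stack: [5, 0]
BINARY_OP * → 5 * 0 = 0. Stack: [0]
STORE_FAST u → u=0. Stack: []
LOAD_CONST → push 9. Stack: [9]
LOAD_FAST a → push -4. Stack: [9, -4]
BINARY_OP + → 9 + -4 = 5. Stack: [5]
STORE_FAST y → y=5. Stack: []
LOAD_FAST y → push 5. Stack: [5]
RETURN_VALUE → return 5.

5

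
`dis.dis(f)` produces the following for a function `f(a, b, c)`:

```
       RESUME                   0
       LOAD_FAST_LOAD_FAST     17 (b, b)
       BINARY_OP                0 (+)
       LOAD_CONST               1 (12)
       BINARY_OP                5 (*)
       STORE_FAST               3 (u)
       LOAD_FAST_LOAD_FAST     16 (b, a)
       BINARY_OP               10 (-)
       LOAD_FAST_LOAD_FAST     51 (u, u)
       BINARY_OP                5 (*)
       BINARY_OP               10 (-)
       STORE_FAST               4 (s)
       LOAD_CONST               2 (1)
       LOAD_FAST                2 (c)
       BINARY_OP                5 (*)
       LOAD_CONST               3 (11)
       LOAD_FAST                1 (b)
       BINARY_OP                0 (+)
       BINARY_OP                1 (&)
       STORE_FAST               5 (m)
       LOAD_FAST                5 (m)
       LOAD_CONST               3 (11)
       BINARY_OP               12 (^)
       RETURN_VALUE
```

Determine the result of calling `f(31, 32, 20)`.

LOAD_FAST_LOAD_FAST b,b → push 32,32. Stack: [32, 32]
BINARY_OP + → 32 + 32 = 64. Stack: [64]
LOAD_CONST → push 12. Stack: [64, 12]
BINARY_OP * → 64 * 12 = 768. Stack: [768]
STORE_FAST u → u=768. Stack: []
LOAD_FAST_LOAD_FAST b,a → push 32,31. Stack: [32, 31]
BINARY_OP - → 32 - 31 = 1. Stack: [1]
LOAD_FAST_LOAD_FAST u,u → push 768,768. Stack: [1, 768, 768]
BINARY_OP * → 768 * 768 = 589824. Stack: [1, 589824]
BINARY_OP - → 1 - 589824 = -589823. Stack: [-589823]
STORE_FAST s → s=-589823. Stack: []
LOAD_CONST → push 1. Stack: [1]
LOAD_FAST c → push 20. Stack: [1, 20]
BINARY_OP * → 1 * 20 = 20. Stack: [20]
LOAD_CONST → push 11. Stack: [20, 11]
LOAD_FAST b → push 32. Stack: [20, 11, 32]
BINARY_OP + → 11 + 32 = 43. Stack: [20, 43]
BINARY_OP & → 20 & 43 = 0. Stack: [0]
STORE_FAST m → m=0. Stack: []
LOAD_FAST m → push 0. Stack: [0]
LOAD_CONST → push 11. Stack: [0, 11]
BINARY_OP ^ → 0 ^ 11 = 11. Stack: [11]
RETURN_VALUE → return 11.

11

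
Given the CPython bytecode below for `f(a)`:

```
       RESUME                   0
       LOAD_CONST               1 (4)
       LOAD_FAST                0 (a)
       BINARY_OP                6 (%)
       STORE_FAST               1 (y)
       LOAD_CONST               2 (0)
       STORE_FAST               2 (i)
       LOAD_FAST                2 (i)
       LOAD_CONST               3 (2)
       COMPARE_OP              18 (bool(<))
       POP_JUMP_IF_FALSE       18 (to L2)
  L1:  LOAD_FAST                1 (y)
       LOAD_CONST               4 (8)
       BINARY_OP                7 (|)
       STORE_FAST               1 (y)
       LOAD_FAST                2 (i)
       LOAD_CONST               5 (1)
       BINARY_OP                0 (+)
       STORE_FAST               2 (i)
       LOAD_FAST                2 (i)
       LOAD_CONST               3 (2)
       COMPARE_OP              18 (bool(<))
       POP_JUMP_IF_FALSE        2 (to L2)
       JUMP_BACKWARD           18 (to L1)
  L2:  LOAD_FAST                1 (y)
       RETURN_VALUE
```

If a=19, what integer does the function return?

12

LOAD_CONST → push 4. Stack: [4]
LOAD_FAST a → push 19. Stack: [4, 19]
BINARY_OP % → 4 % 19 = 4. Stack: [4]
STORE_FAST y → y=4. Stack: []
LOAD_CONST → push 0. Stack: [0]
STORE_FAST i → i=0. Stack: []
LOAD_FAST i → push 0. Stack: [0]
LOAD_CONST → push 2. Stack: [0, 2]
COMPARE_OP bool(<) → 0 vs 2 = True. Stack: [True]
POP_JUMP_IF_FALSE → pop True; no jump. Stack: []
LOAD_FAST y → push 4. Stack: [4]
LOAD_CONST → push 8. Stack: [4, 8]
BINARY_OP | → 4 | 8 = 12. Stack: [12]
STORE_FAST y → y=12. Stack: []
LOAD_FAST i → push 0. Stack: [0]
LOAD_CONST → push 1. Stack: [0, 1]
BINARY_OP + → 0 + 1 = 1. Stack: [1]
STORE_FAST i → i=1. Stack: []
LOAD_FAST i → push 1. Stack: [1]
LOAD_CONST → push 2. Stack: [1, 2]
COMPARE_OP bool(<) → 1 vs 2 = True. Stack: [True]
POP_JUMP_IF_FALSE → pop True; no jump. Stack: []
LOAD_FAST y → push 12. Stack: [12]
LOAD_CONST → push 8. Stack: [12, 8]
BINARY_OP | → 12 | 8 = 12. Stack: [12]
STORE_FAST y → y=12. Stack: []
LOAD_FAST i → push 1. Stack: [1]
LOAD_CONST → push 1. Stack: [1, 1]
BINARY_OP + → 1 + 1 = 2. Stack: [2]
STORE_FAST i → i=2. Stack: []
LOAD_FAST i → push 2. Stack: [2]
LOAD_CONST → push 2. Stack: [2, 2]
COMPARE_OP bool(<) → 2 vs 2 = False. Stack: [False]
POP_JUMP_IF_FALSE → pop False; jump. Stack: []
LOAD_FAST y → push 12. Stack: [12]
RETURN_VALUE → return 12.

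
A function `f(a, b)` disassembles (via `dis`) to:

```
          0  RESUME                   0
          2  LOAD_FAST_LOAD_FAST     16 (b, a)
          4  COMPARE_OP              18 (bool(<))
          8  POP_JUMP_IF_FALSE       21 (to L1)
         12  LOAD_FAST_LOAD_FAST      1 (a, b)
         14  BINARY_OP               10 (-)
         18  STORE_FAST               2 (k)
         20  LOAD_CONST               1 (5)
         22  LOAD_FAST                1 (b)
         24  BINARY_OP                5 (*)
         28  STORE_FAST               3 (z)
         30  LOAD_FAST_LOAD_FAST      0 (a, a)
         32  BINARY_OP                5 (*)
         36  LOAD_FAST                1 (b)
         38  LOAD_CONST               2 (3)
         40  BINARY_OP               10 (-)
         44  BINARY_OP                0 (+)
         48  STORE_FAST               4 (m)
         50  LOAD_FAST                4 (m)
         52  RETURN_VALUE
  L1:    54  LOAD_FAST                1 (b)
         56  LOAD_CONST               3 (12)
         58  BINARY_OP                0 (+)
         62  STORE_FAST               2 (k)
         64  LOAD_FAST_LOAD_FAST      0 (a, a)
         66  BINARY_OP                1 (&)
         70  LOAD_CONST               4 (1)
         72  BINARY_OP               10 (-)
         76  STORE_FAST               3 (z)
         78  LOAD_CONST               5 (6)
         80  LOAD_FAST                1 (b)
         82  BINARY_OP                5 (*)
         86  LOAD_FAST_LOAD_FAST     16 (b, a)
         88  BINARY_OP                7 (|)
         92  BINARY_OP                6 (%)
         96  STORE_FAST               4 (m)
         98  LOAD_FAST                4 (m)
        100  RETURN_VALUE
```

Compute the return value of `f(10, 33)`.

26

LOAD_FAST_LOAD_FAST b,a → push 33,10. Stack: [33, 10]
COMPARE_OP bool(<) → 33 vs 10 = False. Stack: [False]
POP_JUMP_IF_FALSE → pop False; jump. Stack: []
LOAD_FAST b → push 33. Stack: [33]
LOAD_CONST → push 12. Stack: [33, 12]
BINARY_OP + → 33 + 12 = 45. Stack: [45]
STORE_FAST k → k=45. Stack: []
LOAD_FAST_LOAD_FAST a,a → push 10,10. Stack: [10, 10]
BINARY_OP & → 10 & 10 = 10. Stack: [10]
LOAD_CONST → push 1. Stack: [10, 1]
BINARY_OP - → 10 - 1 = 9. Stack: [9]
STORE_FAST z → z=9. Stack: []
LOAD_CONST → push 6. Stack: [6]
LOAD_FAST b → push 33. Stack: [6, 33]
BINARY_OP * → 6 * 33 = 198. Stack: [198]
LOAD_FAST_LOAD_FAST b,a → push 33,10. Stack: [198, 33, 10]
BINARY_OP | → 33 | 10 = 43. Stack: [198, 43]
BINARY_OP % → 198 % 43 = 26. Stack: [26]
STORE_FAST m → m=26. Stack: []
LOAD_FAST m → push 26. Stack: [26]
RETURN_VALUE → return 26.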